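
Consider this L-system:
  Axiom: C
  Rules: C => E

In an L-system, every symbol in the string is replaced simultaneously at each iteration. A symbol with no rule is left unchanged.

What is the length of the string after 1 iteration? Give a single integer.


Answer: 1

Derivation:
Step 0: length = 1
Step 1: length = 1


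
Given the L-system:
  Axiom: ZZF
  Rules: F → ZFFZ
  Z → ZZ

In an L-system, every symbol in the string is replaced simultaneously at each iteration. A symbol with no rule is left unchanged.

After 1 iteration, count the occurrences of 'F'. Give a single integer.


Step 0: ZZF  (1 'F')
Step 1: ZZZZZFFZ  (2 'F')

Answer: 2


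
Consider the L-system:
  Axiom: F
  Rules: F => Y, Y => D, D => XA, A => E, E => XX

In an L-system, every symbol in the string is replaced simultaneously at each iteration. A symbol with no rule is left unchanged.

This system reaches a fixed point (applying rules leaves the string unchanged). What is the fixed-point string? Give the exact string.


Answer: XXX

Derivation:
Step 0: F
Step 1: Y
Step 2: D
Step 3: XA
Step 4: XE
Step 5: XXX
Step 6: XXX  (unchanged — fixed point at step 5)


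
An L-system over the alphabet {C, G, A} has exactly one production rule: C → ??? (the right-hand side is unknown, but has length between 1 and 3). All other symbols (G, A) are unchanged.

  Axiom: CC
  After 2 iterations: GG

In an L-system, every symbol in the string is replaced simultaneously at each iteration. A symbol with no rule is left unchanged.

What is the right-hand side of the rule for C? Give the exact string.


Trying C → G:
  Step 0: CC
  Step 1: GG
  Step 2: GG
Matches the given result.

Answer: G


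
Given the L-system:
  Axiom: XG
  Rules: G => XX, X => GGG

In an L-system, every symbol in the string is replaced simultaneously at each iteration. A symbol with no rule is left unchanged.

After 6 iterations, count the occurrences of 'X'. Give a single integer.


Step 0: XG  (1 'X')
Step 1: GGGXX  (2 'X')
Step 2: XXXXXXGGGGGG  (6 'X')
Step 3: GGGGGGGGGGGGGGGGGGXXXXXXXXXXXX  (12 'X')
Step 4: XXXXXXXXXXXXXXXXXXXXXXXXXXXXXXXXXXXXGGGGGGGGGGGGGGGGGGGGGGGGGGGGGGGGGGGG  (36 'X')
Step 5: GGGGGGGGGGGGGGGGGGGGGGGGGGGGGGGGGGGGGGGGGGGGGGGGGGGGGGGGGGGGGGGGGGGGGGGGGGGGGGGGGGGGGGGGGGGGGGGGGGGGGGGGGGGGXXXXXXXXXXXXXXXXXXXXXXXXXXXXXXXXXXXXXXXXXXXXXXXXXXXXXXXXXXXXXXXXXXXXXXXX  (72 'X')
Step 6: XXXXXXXXXXXXXXXXXXXXXXXXXXXXXXXXXXXXXXXXXXXXXXXXXXXXXXXXXXXXXXXXXXXXXXXXXXXXXXXXXXXXXXXXXXXXXXXXXXXXXXXXXXXXXXXXXXXXXXXXXXXXXXXXXXXXXXXXXXXXXXXXXXXXXXXXXXXXXXXXXXXXXXXXXXXXXXXXXXXXXXXXXXXXXXXXXXXXXXXXXXXXXXXXXXXXXXXXGGGGGGGGGGGGGGGGGGGGGGGGGGGGGGGGGGGGGGGGGGGGGGGGGGGGGGGGGGGGGGGGGGGGGGGGGGGGGGGGGGGGGGGGGGGGGGGGGGGGGGGGGGGGGGGGGGGGGGGGGGGGGGGGGGGGGGGGGGGGGGGGGGGGGGGGGGGGGGGGGGGGGGGGGGGGGGGGGGGGGGGGGGGGGGGGGGGGGGGGGGGGGGGGGGGGGGGG  (216 'X')

Answer: 216


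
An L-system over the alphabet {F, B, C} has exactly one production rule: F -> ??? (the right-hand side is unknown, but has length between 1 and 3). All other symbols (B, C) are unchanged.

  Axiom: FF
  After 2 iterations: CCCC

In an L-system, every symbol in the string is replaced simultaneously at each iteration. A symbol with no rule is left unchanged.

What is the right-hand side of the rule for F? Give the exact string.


Trying F -> CC:
  Step 0: FF
  Step 1: CCCC
  Step 2: CCCC
Matches the given result.

Answer: CC


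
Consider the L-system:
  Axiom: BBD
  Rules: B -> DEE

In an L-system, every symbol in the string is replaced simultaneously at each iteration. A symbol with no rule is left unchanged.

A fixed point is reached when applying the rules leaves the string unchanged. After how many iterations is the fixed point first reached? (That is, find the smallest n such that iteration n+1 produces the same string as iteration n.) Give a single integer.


Answer: 1

Derivation:
Step 0: BBD
Step 1: DEEDEED
Step 2: DEEDEED  (unchanged — fixed point at step 1)


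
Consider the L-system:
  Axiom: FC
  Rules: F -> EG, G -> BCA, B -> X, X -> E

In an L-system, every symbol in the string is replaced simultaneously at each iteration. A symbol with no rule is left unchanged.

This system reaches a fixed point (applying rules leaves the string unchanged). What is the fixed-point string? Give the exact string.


Answer: EECAC

Derivation:
Step 0: FC
Step 1: EGC
Step 2: EBCAC
Step 3: EXCAC
Step 4: EECAC
Step 5: EECAC  (unchanged — fixed point at step 4)


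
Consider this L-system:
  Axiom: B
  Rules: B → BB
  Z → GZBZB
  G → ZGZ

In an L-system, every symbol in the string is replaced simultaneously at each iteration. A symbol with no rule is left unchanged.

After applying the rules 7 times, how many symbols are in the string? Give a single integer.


Answer: 128

Derivation:
Step 0: length = 1
Step 1: length = 2
Step 2: length = 4
Step 3: length = 8
Step 4: length = 16
Step 5: length = 32
Step 6: length = 64
Step 7: length = 128


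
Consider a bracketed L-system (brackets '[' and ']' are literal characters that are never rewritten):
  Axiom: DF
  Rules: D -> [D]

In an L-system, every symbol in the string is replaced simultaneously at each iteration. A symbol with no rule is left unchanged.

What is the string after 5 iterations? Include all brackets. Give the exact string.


Answer: [[[[[D]]]]]F

Derivation:
Step 0: DF
Step 1: [D]F
Step 2: [[D]]F
Step 3: [[[D]]]F
Step 4: [[[[D]]]]F
Step 5: [[[[[D]]]]]F


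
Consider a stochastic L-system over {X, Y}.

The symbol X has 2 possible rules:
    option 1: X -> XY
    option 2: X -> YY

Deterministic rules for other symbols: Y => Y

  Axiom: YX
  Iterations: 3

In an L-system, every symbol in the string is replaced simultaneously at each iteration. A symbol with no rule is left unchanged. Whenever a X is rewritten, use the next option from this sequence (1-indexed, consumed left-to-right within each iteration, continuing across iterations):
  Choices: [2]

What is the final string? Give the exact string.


Step 0: YX
Step 1: YYY  (used choices [2])
Step 2: YYY  (used choices [])
Step 3: YYY  (used choices [])

Answer: YYY


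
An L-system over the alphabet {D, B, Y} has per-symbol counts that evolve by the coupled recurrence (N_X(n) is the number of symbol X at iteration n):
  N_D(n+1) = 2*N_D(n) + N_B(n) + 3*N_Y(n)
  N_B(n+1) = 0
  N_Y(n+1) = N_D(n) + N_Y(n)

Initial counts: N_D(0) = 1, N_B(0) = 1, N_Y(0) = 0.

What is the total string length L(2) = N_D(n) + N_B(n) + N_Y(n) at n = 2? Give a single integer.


Answer: 13

Derivation:
Step 0: N_D=1, N_B=1, N_Y=0, L=2
Step 1: N_D=3, N_B=0, N_Y=1, L=4
Step 2: N_D=9, N_B=0, N_Y=4, L=13


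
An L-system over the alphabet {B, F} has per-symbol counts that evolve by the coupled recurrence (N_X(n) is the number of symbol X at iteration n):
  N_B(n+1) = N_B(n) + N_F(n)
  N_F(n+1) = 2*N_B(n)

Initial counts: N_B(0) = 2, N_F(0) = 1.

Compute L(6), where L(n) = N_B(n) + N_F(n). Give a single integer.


Step 0: N_B=2, N_F=1, L=3
Step 1: N_B=3, N_F=4, L=7
Step 2: N_B=7, N_F=6, L=13
Step 3: N_B=13, N_F=14, L=27
Step 4: N_B=27, N_F=26, L=53
Step 5: N_B=53, N_F=54, L=107
Step 6: N_B=107, N_F=106, L=213

Answer: 213


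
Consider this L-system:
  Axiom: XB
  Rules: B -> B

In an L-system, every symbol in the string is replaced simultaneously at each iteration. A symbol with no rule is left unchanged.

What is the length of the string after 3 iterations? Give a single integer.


Step 0: length = 2
Step 1: length = 2
Step 2: length = 2
Step 3: length = 2

Answer: 2


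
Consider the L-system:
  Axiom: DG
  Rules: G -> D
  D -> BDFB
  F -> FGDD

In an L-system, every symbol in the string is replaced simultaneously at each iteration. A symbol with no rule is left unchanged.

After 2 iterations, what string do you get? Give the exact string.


Step 0: DG
Step 1: BDFBD
Step 2: BBDFBFGDDBBDFB

Answer: BBDFBFGDDBBDFB


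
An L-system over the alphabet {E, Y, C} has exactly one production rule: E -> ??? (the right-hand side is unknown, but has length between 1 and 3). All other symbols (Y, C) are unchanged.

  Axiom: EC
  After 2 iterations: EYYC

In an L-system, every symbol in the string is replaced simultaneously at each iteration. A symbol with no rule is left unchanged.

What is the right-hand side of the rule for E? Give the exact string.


Answer: EY

Derivation:
Trying E -> EY:
  Step 0: EC
  Step 1: EYC
  Step 2: EYYC
Matches the given result.


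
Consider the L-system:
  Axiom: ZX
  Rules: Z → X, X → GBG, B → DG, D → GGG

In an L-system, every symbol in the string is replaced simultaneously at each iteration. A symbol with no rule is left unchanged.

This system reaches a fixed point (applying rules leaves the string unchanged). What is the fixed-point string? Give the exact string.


Step 0: ZX
Step 1: XGBG
Step 2: GBGGDGG
Step 3: GDGGGGGGGG
Step 4: GGGGGGGGGGGG
Step 5: GGGGGGGGGGGG  (unchanged — fixed point at step 4)

Answer: GGGGGGGGGGGG


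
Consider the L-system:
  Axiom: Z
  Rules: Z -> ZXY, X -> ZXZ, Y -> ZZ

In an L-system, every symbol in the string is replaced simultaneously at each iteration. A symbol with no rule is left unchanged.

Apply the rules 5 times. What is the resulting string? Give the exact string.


Step 0: Z
Step 1: ZXY
Step 2: ZXYZXZZZ
Step 3: ZXYZXZZZZXYZXZZXYZXYZXY
Step 4: ZXYZXZZZZXYZXZZXYZXYZXYZXYZXZZZZXYZXZZXYZXYZXZZZZXYZXZZZZXYZXZZZ
Step 5: ZXYZXZZZZXYZXZZXYZXYZXYZXYZXZZZZXYZXZZXYZXYZXZZZZXYZXZZZZXYZXZZZZXYZXZZZZXYZXZZXYZXYZXYZXYZXZZZZXYZXZZXYZXYZXZZZZXYZXZZZZXYZXZZXYZXYZXYZXYZXZZZZXYZXZZXYZXYZXYZXYZXZZZZXYZXZZXYZXYZXY

Answer: ZXYZXZZZZXYZXZZXYZXYZXYZXYZXZZZZXYZXZZXYZXYZXZZZZXYZXZZZZXYZXZZZZXYZXZZZZXYZXZZXYZXYZXYZXYZXZZZZXYZXZZXYZXYZXZZZZXYZXZZZZXYZXZZXYZXYZXYZXYZXZZZZXYZXZZXYZXYZXYZXYZXZZZZXYZXZZXYZXYZXY


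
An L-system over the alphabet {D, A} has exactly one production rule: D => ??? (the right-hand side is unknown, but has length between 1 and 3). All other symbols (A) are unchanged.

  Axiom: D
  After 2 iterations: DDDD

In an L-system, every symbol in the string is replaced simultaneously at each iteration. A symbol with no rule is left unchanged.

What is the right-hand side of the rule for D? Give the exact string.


Trying D => DD:
  Step 0: D
  Step 1: DD
  Step 2: DDDD
Matches the given result.

Answer: DD


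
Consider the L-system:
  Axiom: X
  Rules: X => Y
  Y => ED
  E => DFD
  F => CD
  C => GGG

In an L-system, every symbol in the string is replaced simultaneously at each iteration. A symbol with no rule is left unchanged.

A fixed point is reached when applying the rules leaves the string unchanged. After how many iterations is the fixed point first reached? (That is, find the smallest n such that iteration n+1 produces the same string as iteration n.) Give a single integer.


Answer: 5

Derivation:
Step 0: X
Step 1: Y
Step 2: ED
Step 3: DFDD
Step 4: DCDDD
Step 5: DGGGDDD
Step 6: DGGGDDD  (unchanged — fixed point at step 5)


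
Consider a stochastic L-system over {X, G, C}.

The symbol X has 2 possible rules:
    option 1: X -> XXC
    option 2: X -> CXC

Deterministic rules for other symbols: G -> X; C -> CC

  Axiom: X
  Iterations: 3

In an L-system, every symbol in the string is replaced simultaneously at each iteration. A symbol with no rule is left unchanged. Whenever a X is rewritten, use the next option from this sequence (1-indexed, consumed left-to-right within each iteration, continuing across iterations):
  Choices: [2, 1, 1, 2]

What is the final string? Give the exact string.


Answer: CCCCXXCCXCCCCCCC

Derivation:
Step 0: X
Step 1: CXC  (used choices [2])
Step 2: CCXXCCC  (used choices [1])
Step 3: CCCCXXCCXCCCCCCC  (used choices [1, 2])


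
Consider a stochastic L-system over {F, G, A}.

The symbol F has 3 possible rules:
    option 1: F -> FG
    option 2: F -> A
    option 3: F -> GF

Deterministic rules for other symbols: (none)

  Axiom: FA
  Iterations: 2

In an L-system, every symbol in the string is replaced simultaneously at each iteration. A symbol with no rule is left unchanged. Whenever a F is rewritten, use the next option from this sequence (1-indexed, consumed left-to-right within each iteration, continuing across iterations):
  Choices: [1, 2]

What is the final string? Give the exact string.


Answer: AGA

Derivation:
Step 0: FA
Step 1: FGA  (used choices [1])
Step 2: AGA  (used choices [2])


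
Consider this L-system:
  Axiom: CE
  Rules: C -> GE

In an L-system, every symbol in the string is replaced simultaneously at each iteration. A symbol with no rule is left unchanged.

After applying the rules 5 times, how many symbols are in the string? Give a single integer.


Step 0: length = 2
Step 1: length = 3
Step 2: length = 3
Step 3: length = 3
Step 4: length = 3
Step 5: length = 3

Answer: 3


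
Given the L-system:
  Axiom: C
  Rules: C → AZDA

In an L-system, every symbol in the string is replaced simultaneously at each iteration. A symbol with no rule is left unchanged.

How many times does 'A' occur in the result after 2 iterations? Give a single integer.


Answer: 2

Derivation:
Step 0: C  (0 'A')
Step 1: AZDA  (2 'A')
Step 2: AZDA  (2 'A')


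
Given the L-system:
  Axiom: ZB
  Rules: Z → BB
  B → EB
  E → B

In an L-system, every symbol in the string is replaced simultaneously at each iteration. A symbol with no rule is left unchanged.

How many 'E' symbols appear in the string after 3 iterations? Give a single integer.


Step 0: ZB  (0 'E')
Step 1: BBEB  (1 'E')
Step 2: EBEBBEB  (3 'E')
Step 3: BEBBEBEBBEB  (4 'E')

Answer: 4


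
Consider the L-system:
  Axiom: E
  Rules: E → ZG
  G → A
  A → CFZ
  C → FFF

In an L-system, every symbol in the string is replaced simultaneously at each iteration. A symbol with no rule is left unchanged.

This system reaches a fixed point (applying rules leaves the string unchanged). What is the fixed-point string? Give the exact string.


Step 0: E
Step 1: ZG
Step 2: ZA
Step 3: ZCFZ
Step 4: ZFFFFZ
Step 5: ZFFFFZ  (unchanged — fixed point at step 4)

Answer: ZFFFFZ


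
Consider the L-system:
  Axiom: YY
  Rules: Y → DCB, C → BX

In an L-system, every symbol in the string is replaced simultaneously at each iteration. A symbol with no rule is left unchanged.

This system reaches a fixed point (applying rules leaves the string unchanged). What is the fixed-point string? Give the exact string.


Step 0: YY
Step 1: DCBDCB
Step 2: DBXBDBXB
Step 3: DBXBDBXB  (unchanged — fixed point at step 2)

Answer: DBXBDBXB


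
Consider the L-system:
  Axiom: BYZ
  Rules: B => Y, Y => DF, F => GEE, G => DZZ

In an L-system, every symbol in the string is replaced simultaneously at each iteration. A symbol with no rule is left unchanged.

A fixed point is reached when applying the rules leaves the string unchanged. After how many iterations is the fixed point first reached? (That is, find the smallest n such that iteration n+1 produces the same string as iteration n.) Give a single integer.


Answer: 4

Derivation:
Step 0: BYZ
Step 1: YDFZ
Step 2: DFDGEEZ
Step 3: DGEEDDZZEEZ
Step 4: DDZZEEDDZZEEZ
Step 5: DDZZEEDDZZEEZ  (unchanged — fixed point at step 4)


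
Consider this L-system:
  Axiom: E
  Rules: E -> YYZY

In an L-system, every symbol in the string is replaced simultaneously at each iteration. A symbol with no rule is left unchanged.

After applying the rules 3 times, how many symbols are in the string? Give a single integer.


Step 0: length = 1
Step 1: length = 4
Step 2: length = 4
Step 3: length = 4

Answer: 4


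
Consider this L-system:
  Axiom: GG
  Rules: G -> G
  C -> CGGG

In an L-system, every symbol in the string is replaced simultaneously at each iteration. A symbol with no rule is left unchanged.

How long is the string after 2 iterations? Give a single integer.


Answer: 2

Derivation:
Step 0: length = 2
Step 1: length = 2
Step 2: length = 2


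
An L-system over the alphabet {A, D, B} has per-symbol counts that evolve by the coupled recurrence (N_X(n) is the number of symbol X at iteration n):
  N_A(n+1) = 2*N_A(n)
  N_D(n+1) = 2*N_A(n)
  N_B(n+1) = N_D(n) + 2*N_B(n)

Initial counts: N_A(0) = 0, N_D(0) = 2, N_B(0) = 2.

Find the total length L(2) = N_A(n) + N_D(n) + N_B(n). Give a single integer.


Answer: 12

Derivation:
Step 0: N_A=0, N_D=2, N_B=2, L=4
Step 1: N_A=0, N_D=0, N_B=6, L=6
Step 2: N_A=0, N_D=0, N_B=12, L=12


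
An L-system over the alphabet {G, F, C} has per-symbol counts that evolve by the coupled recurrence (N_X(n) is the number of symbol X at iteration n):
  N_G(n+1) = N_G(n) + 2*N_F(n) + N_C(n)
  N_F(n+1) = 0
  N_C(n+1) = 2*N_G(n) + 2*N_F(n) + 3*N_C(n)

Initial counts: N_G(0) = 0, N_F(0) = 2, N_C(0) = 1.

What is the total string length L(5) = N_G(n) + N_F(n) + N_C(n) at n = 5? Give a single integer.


Answer: 2228

Derivation:
Step 0: N_G=0, N_F=2, N_C=1, L=3
Step 1: N_G=5, N_F=0, N_C=7, L=12
Step 2: N_G=12, N_F=0, N_C=31, L=43
Step 3: N_G=43, N_F=0, N_C=117, L=160
Step 4: N_G=160, N_F=0, N_C=437, L=597
Step 5: N_G=597, N_F=0, N_C=1631, L=2228


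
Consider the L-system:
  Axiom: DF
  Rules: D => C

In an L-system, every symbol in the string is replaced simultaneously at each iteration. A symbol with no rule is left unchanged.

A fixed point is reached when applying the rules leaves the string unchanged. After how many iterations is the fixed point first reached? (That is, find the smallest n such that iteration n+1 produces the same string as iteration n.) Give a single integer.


Step 0: DF
Step 1: CF
Step 2: CF  (unchanged — fixed point at step 1)

Answer: 1


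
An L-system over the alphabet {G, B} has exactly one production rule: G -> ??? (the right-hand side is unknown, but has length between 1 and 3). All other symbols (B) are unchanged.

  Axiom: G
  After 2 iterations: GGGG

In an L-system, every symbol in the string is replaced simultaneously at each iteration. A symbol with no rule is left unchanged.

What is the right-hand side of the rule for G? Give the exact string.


Answer: GG

Derivation:
Trying G -> GG:
  Step 0: G
  Step 1: GG
  Step 2: GGGG
Matches the given result.


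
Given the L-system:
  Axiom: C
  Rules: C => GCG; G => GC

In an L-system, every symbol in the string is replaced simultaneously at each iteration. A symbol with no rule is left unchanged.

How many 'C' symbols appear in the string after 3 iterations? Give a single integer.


Answer: 7

Derivation:
Step 0: C  (1 'C')
Step 1: GCG  (1 'C')
Step 2: GCGCGGC  (3 'C')
Step 3: GCGCGGCGCGGCGCGCG  (7 'C')


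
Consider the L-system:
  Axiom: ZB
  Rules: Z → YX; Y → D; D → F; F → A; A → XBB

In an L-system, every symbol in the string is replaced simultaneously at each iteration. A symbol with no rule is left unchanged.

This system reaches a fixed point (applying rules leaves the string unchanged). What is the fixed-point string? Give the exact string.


Step 0: ZB
Step 1: YXB
Step 2: DXB
Step 3: FXB
Step 4: AXB
Step 5: XBBXB
Step 6: XBBXB  (unchanged — fixed point at step 5)

Answer: XBBXB


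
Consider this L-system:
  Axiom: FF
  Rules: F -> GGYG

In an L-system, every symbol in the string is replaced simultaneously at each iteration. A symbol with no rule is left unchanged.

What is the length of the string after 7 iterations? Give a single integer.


Answer: 8

Derivation:
Step 0: length = 2
Step 1: length = 8
Step 2: length = 8
Step 3: length = 8
Step 4: length = 8
Step 5: length = 8
Step 6: length = 8
Step 7: length = 8


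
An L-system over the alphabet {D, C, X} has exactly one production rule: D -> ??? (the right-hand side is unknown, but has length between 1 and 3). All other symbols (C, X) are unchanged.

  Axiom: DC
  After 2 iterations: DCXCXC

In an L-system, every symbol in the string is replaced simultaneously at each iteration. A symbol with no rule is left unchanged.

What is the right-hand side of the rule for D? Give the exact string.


Trying D -> DCX:
  Step 0: DC
  Step 1: DCXC
  Step 2: DCXCXC
Matches the given result.

Answer: DCX


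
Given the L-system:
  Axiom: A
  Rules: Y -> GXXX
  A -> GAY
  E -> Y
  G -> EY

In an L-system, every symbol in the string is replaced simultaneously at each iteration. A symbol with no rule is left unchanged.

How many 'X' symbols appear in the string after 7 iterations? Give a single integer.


Step 0: A  (0 'X')
Step 1: GAY  (0 'X')
Step 2: EYGAYGXXX  (3 'X')
Step 3: YGXXXEYGAYGXXXEYXXX  (9 'X')
Step 4: GXXXEYXXXYGXXXEYGAYGXXXEYXXXYGXXXXXX  (21 'X')
Step 5: EYXXXYGXXXXXXGXXXEYXXXYGXXXEYGAYGXXXEYXXXYGXXXXXXGXXXEYXXXXXX  (39 'X')
Step 6: YGXXXXXXGXXXEYXXXXXXEYXXXYGXXXXXXGXXXEYXXXYGXXXEYGAYGXXXEYXXXYGXXXXXXGXXXEYXXXXXXEYXXXYGXXXXXXXXX  (66 'X')
Step 7: GXXXEYXXXXXXEYXXXYGXXXXXXXXXYGXXXXXXGXXXEYXXXXXXEYXXXYGXXXXXXGXXXEYXXXYGXXXEYGAYGXXXEYXXXYGXXXXXXGXXXEYXXXXXXEYXXXYGXXXXXXXXXYGXXXXXXGXXXEYXXXXXXXXX  (105 'X')

Answer: 105


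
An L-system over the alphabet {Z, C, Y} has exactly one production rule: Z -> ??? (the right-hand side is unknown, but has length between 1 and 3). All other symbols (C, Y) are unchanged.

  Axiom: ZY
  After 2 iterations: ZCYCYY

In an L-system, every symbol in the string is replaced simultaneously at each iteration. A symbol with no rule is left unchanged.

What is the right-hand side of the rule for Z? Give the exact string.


Trying Z -> ZCY:
  Step 0: ZY
  Step 1: ZCYY
  Step 2: ZCYCYY
Matches the given result.

Answer: ZCY


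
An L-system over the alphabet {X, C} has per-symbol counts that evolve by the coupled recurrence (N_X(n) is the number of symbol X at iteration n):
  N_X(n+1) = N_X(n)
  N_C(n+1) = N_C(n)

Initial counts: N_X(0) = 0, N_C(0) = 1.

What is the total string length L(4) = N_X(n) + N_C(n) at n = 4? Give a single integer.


Step 0: N_X=0, N_C=1, L=1
Step 1: N_X=0, N_C=1, L=1
Step 2: N_X=0, N_C=1, L=1
Step 3: N_X=0, N_C=1, L=1
Step 4: N_X=0, N_C=1, L=1

Answer: 1


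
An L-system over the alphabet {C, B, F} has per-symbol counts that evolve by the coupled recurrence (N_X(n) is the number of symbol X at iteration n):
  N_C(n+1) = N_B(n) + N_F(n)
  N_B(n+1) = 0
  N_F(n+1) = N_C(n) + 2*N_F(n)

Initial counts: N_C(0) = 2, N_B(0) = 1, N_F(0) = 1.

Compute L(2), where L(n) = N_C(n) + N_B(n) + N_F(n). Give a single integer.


Step 0: N_C=2, N_B=1, N_F=1, L=4
Step 1: N_C=2, N_B=0, N_F=4, L=6
Step 2: N_C=4, N_B=0, N_F=10, L=14

Answer: 14


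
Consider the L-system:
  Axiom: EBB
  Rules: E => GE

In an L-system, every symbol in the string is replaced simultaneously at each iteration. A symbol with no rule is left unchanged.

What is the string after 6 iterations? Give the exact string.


Step 0: EBB
Step 1: GEBB
Step 2: GGEBB
Step 3: GGGEBB
Step 4: GGGGEBB
Step 5: GGGGGEBB
Step 6: GGGGGGEBB

Answer: GGGGGGEBB


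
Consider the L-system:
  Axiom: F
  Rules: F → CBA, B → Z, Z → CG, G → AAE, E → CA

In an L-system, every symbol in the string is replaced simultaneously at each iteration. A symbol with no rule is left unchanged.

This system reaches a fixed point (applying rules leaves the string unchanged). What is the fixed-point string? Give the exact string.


Answer: CCAACAA

Derivation:
Step 0: F
Step 1: CBA
Step 2: CZA
Step 3: CCGA
Step 4: CCAAEA
Step 5: CCAACAA
Step 6: CCAACAA  (unchanged — fixed point at step 5)


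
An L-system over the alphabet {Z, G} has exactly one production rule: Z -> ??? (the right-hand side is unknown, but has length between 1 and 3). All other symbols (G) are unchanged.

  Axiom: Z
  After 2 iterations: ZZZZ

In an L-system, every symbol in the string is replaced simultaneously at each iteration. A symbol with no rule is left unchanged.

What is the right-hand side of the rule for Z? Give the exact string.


Answer: ZZ

Derivation:
Trying Z -> ZZ:
  Step 0: Z
  Step 1: ZZ
  Step 2: ZZZZ
Matches the given result.


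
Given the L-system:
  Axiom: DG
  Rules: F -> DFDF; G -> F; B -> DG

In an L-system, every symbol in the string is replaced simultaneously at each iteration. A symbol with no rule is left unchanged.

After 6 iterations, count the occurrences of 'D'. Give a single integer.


Answer: 63

Derivation:
Step 0: DG  (1 'D')
Step 1: DF  (1 'D')
Step 2: DDFDF  (3 'D')
Step 3: DDDFDFDDFDF  (7 'D')
Step 4: DDDDFDFDDFDFDDDFDFDDFDF  (15 'D')
Step 5: DDDDDFDFDDFDFDDDFDFDDFDFDDDDFDFDDFDFDDDFDFDDFDF  (31 'D')
Step 6: DDDDDDFDFDDFDFDDDFDFDDFDFDDDDFDFDDFDFDDDFDFDDFDFDDDDDFDFDDFDFDDDFDFDDFDFDDDDFDFDDFDFDDDFDFDDFDF  (63 'D')


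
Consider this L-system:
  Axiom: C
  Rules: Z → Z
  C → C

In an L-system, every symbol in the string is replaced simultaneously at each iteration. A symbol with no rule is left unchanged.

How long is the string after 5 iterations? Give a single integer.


Step 0: length = 1
Step 1: length = 1
Step 2: length = 1
Step 3: length = 1
Step 4: length = 1
Step 5: length = 1

Answer: 1


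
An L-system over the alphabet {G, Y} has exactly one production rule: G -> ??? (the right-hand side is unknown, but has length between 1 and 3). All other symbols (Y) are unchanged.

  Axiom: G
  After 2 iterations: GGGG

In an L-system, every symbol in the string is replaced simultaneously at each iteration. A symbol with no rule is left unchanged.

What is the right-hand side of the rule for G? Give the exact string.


Answer: GG

Derivation:
Trying G -> GG:
  Step 0: G
  Step 1: GG
  Step 2: GGGG
Matches the given result.


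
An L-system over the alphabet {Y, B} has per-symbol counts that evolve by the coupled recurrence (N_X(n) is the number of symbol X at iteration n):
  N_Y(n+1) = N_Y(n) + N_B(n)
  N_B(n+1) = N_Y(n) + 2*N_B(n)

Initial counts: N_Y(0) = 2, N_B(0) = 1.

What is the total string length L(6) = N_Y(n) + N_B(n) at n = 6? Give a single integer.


Answer: 843

Derivation:
Step 0: N_Y=2, N_B=1, L=3
Step 1: N_Y=3, N_B=4, L=7
Step 2: N_Y=7, N_B=11, L=18
Step 3: N_Y=18, N_B=29, L=47
Step 4: N_Y=47, N_B=76, L=123
Step 5: N_Y=123, N_B=199, L=322
Step 6: N_Y=322, N_B=521, L=843


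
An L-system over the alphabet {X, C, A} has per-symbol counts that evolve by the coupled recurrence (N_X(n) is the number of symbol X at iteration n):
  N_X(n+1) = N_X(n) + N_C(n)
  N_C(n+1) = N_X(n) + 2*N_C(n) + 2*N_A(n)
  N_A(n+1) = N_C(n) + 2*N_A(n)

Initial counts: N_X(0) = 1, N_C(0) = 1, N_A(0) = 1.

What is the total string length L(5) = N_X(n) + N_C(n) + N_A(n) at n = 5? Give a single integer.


Step 0: N_X=1, N_C=1, N_A=1, L=3
Step 1: N_X=2, N_C=5, N_A=3, L=10
Step 2: N_X=7, N_C=18, N_A=11, L=36
Step 3: N_X=25, N_C=65, N_A=40, L=130
Step 4: N_X=90, N_C=235, N_A=145, L=470
Step 5: N_X=325, N_C=850, N_A=525, L=1700

Answer: 1700


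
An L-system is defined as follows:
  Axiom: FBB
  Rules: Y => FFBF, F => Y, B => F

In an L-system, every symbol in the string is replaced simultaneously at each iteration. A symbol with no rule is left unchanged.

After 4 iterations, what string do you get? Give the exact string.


Answer: FFBFFFBFYFFBFYYFYYYFY

Derivation:
Step 0: FBB
Step 1: YFF
Step 2: FFBFYY
Step 3: YYFYFFBFFFBF
Step 4: FFBFFFBFYFFBFYYFYYYFY


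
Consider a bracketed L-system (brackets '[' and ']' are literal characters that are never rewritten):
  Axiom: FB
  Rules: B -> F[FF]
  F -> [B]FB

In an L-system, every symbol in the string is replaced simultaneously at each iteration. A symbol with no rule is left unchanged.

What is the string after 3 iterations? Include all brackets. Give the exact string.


Step 0: FB
Step 1: [B]FBF[FF]
Step 2: [F[FF]][B]FBF[FF][B]FB[[B]FB[B]FB]
Step 3: [[B]FB[[B]FB[B]FB]][F[FF]][B]FBF[FF][B]FB[[B]FB[B]FB][F[FF]][B]FBF[FF][[F[FF]][B]FBF[FF][F[FF]][B]FBF[FF]]

Answer: [[B]FB[[B]FB[B]FB]][F[FF]][B]FBF[FF][B]FB[[B]FB[B]FB][F[FF]][B]FBF[FF][[F[FF]][B]FBF[FF][F[FF]][B]FBF[FF]]


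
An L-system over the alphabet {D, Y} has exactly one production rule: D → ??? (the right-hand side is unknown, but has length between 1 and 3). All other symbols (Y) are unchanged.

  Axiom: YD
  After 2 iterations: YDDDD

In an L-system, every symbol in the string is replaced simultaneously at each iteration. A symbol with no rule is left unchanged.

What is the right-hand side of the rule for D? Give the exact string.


Answer: DD

Derivation:
Trying D → DD:
  Step 0: YD
  Step 1: YDD
  Step 2: YDDDD
Matches the given result.


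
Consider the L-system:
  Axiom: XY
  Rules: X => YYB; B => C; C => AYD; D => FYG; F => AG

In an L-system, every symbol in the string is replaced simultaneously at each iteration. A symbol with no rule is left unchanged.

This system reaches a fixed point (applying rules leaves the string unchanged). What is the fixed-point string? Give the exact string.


Answer: YYAYAGYGY

Derivation:
Step 0: XY
Step 1: YYBY
Step 2: YYCY
Step 3: YYAYDY
Step 4: YYAYFYGY
Step 5: YYAYAGYGY
Step 6: YYAYAGYGY  (unchanged — fixed point at step 5)


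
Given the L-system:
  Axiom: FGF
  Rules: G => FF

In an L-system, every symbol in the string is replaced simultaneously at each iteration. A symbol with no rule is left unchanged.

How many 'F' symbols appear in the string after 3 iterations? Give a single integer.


Answer: 4

Derivation:
Step 0: FGF  (2 'F')
Step 1: FFFF  (4 'F')
Step 2: FFFF  (4 'F')
Step 3: FFFF  (4 'F')


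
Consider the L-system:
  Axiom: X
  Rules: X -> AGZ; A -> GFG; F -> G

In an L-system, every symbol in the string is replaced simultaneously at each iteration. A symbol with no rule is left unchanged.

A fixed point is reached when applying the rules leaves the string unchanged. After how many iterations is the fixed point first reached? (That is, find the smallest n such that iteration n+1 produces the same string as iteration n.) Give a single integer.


Step 0: X
Step 1: AGZ
Step 2: GFGGZ
Step 3: GGGGZ
Step 4: GGGGZ  (unchanged — fixed point at step 3)

Answer: 3


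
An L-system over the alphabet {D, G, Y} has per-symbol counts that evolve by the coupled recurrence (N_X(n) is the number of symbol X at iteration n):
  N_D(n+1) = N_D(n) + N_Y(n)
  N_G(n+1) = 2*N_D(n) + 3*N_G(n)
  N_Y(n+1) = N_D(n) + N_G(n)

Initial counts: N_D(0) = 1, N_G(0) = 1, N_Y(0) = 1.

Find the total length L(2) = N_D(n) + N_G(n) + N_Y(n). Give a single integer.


Step 0: N_D=1, N_G=1, N_Y=1, L=3
Step 1: N_D=2, N_G=5, N_Y=2, L=9
Step 2: N_D=4, N_G=19, N_Y=7, L=30

Answer: 30


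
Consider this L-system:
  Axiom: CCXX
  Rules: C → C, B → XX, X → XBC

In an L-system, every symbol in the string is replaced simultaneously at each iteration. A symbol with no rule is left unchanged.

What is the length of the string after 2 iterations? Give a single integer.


Answer: 14

Derivation:
Step 0: length = 4
Step 1: length = 8
Step 2: length = 14


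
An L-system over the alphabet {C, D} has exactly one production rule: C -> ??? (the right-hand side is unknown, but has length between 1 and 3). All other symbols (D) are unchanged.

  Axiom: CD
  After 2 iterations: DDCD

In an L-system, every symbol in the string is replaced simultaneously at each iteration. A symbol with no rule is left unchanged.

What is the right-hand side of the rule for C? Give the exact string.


Answer: DC

Derivation:
Trying C -> DC:
  Step 0: CD
  Step 1: DCD
  Step 2: DDCD
Matches the given result.


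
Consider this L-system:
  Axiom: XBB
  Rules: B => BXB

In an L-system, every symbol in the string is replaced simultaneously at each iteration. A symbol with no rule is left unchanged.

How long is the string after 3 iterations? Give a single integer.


Answer: 31

Derivation:
Step 0: length = 3
Step 1: length = 7
Step 2: length = 15
Step 3: length = 31


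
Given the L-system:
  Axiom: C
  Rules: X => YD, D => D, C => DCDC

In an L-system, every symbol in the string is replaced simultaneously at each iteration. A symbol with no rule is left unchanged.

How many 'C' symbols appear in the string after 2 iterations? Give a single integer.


Answer: 4

Derivation:
Step 0: C  (1 'C')
Step 1: DCDC  (2 'C')
Step 2: DDCDCDDCDC  (4 'C')


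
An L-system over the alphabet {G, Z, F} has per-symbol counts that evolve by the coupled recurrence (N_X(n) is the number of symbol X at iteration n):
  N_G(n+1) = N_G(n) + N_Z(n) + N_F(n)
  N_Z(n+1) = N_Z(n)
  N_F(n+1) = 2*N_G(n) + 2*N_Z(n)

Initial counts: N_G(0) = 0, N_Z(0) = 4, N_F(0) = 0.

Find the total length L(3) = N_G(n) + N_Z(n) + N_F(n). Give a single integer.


Step 0: N_G=0, N_Z=4, N_F=0, L=4
Step 1: N_G=4, N_Z=4, N_F=8, L=16
Step 2: N_G=16, N_Z=4, N_F=16, L=36
Step 3: N_G=36, N_Z=4, N_F=40, L=80

Answer: 80


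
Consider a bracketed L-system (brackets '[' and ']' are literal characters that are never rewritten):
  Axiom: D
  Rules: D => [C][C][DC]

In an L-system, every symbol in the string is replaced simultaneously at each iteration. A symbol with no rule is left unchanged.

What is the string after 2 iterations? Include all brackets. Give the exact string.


Answer: [C][C][[C][C][DC]C]

Derivation:
Step 0: D
Step 1: [C][C][DC]
Step 2: [C][C][[C][C][DC]C]


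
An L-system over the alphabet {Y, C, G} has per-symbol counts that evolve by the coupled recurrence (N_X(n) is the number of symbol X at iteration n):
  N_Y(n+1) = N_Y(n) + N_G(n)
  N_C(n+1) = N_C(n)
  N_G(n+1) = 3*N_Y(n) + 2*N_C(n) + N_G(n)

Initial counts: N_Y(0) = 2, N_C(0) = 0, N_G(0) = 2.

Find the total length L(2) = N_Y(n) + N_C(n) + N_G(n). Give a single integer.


Answer: 32

Derivation:
Step 0: N_Y=2, N_C=0, N_G=2, L=4
Step 1: N_Y=4, N_C=0, N_G=8, L=12
Step 2: N_Y=12, N_C=0, N_G=20, L=32


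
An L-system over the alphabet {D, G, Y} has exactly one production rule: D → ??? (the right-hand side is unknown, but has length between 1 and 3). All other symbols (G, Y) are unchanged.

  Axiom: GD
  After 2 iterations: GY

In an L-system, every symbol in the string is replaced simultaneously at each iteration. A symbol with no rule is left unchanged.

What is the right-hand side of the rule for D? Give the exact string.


Answer: Y

Derivation:
Trying D → Y:
  Step 0: GD
  Step 1: GY
  Step 2: GY
Matches the given result.


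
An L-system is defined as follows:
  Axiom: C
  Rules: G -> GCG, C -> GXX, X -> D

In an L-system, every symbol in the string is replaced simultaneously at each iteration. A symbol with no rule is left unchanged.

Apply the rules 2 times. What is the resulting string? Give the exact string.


Answer: GCGDD

Derivation:
Step 0: C
Step 1: GXX
Step 2: GCGDD


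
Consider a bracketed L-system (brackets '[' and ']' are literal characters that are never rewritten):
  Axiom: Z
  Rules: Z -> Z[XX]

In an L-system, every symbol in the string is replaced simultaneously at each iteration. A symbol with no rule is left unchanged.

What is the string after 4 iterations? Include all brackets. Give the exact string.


Step 0: Z
Step 1: Z[XX]
Step 2: Z[XX][XX]
Step 3: Z[XX][XX][XX]
Step 4: Z[XX][XX][XX][XX]

Answer: Z[XX][XX][XX][XX]


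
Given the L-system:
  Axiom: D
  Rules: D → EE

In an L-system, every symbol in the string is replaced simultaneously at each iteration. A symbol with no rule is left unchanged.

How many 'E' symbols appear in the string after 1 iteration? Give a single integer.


Step 0: D  (0 'E')
Step 1: EE  (2 'E')

Answer: 2


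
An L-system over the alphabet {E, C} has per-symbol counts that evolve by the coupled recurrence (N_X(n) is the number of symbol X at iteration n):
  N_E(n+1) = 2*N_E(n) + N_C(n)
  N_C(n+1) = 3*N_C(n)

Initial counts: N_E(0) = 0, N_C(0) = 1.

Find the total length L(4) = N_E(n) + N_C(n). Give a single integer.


Step 0: N_E=0, N_C=1, L=1
Step 1: N_E=1, N_C=3, L=4
Step 2: N_E=5, N_C=9, L=14
Step 3: N_E=19, N_C=27, L=46
Step 4: N_E=65, N_C=81, L=146

Answer: 146


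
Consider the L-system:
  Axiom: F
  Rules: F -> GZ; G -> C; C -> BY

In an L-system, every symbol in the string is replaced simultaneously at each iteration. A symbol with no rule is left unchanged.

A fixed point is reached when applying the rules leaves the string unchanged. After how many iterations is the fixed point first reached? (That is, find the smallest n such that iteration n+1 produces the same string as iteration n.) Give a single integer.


Answer: 3

Derivation:
Step 0: F
Step 1: GZ
Step 2: CZ
Step 3: BYZ
Step 4: BYZ  (unchanged — fixed point at step 3)


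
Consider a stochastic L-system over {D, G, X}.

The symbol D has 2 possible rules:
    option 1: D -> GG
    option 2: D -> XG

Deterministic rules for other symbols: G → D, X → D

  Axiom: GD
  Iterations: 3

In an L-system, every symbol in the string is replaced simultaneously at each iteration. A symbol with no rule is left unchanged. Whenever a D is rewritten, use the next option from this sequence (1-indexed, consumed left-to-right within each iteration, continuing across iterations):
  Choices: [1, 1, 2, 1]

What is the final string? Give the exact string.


Step 0: GD
Step 1: DGG  (used choices [1])
Step 2: GGDD  (used choices [1])
Step 3: DDXGGG  (used choices [2, 1])

Answer: DDXGGG


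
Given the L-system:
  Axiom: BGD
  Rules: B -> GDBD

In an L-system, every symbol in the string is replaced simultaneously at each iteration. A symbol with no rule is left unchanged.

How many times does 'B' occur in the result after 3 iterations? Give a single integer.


Step 0: BGD  (1 'B')
Step 1: GDBDGD  (1 'B')
Step 2: GDGDBDDGD  (1 'B')
Step 3: GDGDGDBDDDGD  (1 'B')

Answer: 1


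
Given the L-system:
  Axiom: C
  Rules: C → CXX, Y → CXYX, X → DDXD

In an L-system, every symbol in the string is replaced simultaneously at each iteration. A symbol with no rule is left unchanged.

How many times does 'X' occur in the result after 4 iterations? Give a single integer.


Answer: 8

Derivation:
Step 0: C  (0 'X')
Step 1: CXX  (2 'X')
Step 2: CXXDDXDDDXD  (4 'X')
Step 3: CXXDDXDDDXDDDDDXDDDDDDXDD  (6 'X')
Step 4: CXXDDXDDDXDDDDDXDDDDDDXDDDDDDDDXDDDDDDDDDXDDD  (8 'X')


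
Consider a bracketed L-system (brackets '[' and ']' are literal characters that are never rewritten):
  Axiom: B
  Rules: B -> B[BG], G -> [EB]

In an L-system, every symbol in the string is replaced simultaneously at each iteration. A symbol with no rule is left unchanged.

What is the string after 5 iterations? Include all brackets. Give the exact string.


Step 0: B
Step 1: B[BG]
Step 2: B[BG][B[BG][EB]]
Step 3: B[BG][B[BG][EB]][B[BG][B[BG][EB]][EB[BG]]]
Step 4: B[BG][B[BG][EB]][B[BG][B[BG][EB]][EB[BG]]][B[BG][B[BG][EB]][B[BG][B[BG][EB]][EB[BG]]][EB[BG][B[BG][EB]]]]
Step 5: B[BG][B[BG][EB]][B[BG][B[BG][EB]][EB[BG]]][B[BG][B[BG][EB]][B[BG][B[BG][EB]][EB[BG]]][EB[BG][B[BG][EB]]]][B[BG][B[BG][EB]][B[BG][B[BG][EB]][EB[BG]]][B[BG][B[BG][EB]][B[BG][B[BG][EB]][EB[BG]]][EB[BG][B[BG][EB]]]][EB[BG][B[BG][EB]][B[BG][B[BG][EB]][EB[BG]]]]]

Answer: B[BG][B[BG][EB]][B[BG][B[BG][EB]][EB[BG]]][B[BG][B[BG][EB]][B[BG][B[BG][EB]][EB[BG]]][EB[BG][B[BG][EB]]]][B[BG][B[BG][EB]][B[BG][B[BG][EB]][EB[BG]]][B[BG][B[BG][EB]][B[BG][B[BG][EB]][EB[BG]]][EB[BG][B[BG][EB]]]][EB[BG][B[BG][EB]][B[BG][B[BG][EB]][EB[BG]]]]]


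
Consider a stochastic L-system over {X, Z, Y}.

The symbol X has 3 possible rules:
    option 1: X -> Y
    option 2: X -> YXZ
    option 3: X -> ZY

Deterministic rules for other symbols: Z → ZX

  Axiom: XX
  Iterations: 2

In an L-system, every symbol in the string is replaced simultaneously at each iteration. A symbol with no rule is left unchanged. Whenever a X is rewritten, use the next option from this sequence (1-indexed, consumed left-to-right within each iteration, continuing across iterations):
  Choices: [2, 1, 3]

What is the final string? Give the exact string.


Answer: YZYZXY

Derivation:
Step 0: XX
Step 1: YXZY  (used choices [2, 1])
Step 2: YZYZXY  (used choices [3])


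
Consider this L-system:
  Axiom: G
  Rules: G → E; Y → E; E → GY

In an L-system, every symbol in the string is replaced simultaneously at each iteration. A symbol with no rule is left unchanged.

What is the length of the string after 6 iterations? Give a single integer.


Answer: 8

Derivation:
Step 0: length = 1
Step 1: length = 1
Step 2: length = 2
Step 3: length = 2
Step 4: length = 4
Step 5: length = 4
Step 6: length = 8


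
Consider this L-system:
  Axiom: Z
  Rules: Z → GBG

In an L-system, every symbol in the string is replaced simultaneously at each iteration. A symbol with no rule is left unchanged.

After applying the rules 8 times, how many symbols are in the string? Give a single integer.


Step 0: length = 1
Step 1: length = 3
Step 2: length = 3
Step 3: length = 3
Step 4: length = 3
Step 5: length = 3
Step 6: length = 3
Step 7: length = 3
Step 8: length = 3

Answer: 3
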